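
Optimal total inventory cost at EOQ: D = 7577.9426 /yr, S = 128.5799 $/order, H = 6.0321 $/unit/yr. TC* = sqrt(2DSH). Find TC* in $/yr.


2*D*S*H = 11755007.8453
TC* = sqrt(11755007.8453) = 3428.5577

3428.5577 $/yr


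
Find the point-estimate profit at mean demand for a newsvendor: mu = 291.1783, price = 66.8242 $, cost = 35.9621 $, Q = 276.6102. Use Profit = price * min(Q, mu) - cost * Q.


Sales at mu = min(276.6102, 291.1783) = 276.6102
Revenue = 66.8242 * 276.6102 = 18484.2553
Total cost = 35.9621 * 276.6102 = 9947.4837
Profit = 18484.2553 - 9947.4837 = 8536.7717

8536.7717 $


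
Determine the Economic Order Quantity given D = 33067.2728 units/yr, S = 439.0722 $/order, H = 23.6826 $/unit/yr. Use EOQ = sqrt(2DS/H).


2*D*S = 2 * 33067.2728 * 439.0722 = 29037840.4326
2*D*S/H = 1226125.5281
EOQ = sqrt(1226125.5281) = 1107.3055

1107.3055 units


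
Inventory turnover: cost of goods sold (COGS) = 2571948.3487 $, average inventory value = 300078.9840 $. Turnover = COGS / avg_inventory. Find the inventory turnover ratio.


Turnover = 2571948.3487 / 300078.9840 = 8.5709

8.5709


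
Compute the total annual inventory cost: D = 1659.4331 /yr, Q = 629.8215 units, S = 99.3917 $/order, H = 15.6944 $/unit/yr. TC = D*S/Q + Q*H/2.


Ordering cost = D*S/Q = 261.8740
Holding cost = Q*H/2 = 4942.3353
TC = 261.8740 + 4942.3353 = 5204.2093

5204.2093 $/yr


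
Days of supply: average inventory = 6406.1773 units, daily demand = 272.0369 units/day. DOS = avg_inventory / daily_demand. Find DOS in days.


DOS = 6406.1773 / 272.0369 = 23.5489

23.5489 days


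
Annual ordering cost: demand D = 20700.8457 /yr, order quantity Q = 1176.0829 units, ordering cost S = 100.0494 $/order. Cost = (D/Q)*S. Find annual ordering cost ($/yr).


Number of orders = D/Q = 17.6015
Cost = 17.6015 * 100.0494 = 1761.0214

1761.0214 $/yr


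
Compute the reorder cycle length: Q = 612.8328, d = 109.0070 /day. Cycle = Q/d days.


Cycle = 612.8328 / 109.0070 = 5.6220

5.6220 days


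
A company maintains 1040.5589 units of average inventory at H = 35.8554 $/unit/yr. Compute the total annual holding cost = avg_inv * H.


Cost = 1040.5589 * 35.8554 = 37309.6556

37309.6556 $/yr


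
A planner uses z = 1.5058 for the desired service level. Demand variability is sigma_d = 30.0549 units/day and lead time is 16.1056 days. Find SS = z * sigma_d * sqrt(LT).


sqrt(LT) = sqrt(16.1056) = 4.0132
SS = 1.5058 * 30.0549 * 4.0132 = 181.6231

181.6231 units


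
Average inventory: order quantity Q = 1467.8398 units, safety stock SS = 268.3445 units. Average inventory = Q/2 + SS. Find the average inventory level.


Q/2 = 733.9199
Avg = 733.9199 + 268.3445 = 1002.2644

1002.2644 units


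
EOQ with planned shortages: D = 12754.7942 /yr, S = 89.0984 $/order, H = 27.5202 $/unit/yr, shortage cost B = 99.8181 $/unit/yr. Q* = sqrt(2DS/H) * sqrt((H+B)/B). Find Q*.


sqrt(2DS/H) = 287.3829
sqrt((H+B)/B) = 1.1295
Q* = 287.3829 * 1.1295 = 324.5905

324.5905 units


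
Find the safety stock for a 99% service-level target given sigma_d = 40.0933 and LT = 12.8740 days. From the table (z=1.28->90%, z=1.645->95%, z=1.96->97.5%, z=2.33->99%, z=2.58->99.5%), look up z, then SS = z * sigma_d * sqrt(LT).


From the table, SL = 99% corresponds to z = 2.33
sqrt(LT) = sqrt(12.8740) = 3.5880
SS = 2.33 * 40.0933 * 3.5880 = 335.1849

335.1849 units


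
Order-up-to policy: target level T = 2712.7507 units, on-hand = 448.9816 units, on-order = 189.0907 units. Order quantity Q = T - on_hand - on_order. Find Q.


Inventory position = OH + OO = 448.9816 + 189.0907 = 638.0723
Q = 2712.7507 - 638.0723 = 2074.6784

2074.6784 units


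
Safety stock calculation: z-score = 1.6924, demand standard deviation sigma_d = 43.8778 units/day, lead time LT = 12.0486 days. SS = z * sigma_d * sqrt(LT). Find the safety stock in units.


sqrt(LT) = sqrt(12.0486) = 3.4711
SS = 1.6924 * 43.8778 * 3.4711 = 257.7604

257.7604 units


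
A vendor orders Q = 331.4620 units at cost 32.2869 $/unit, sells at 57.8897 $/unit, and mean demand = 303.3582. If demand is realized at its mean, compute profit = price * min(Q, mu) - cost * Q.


Sales at mu = min(331.4620, 303.3582) = 303.3582
Revenue = 57.8897 * 303.3582 = 17561.3152
Total cost = 32.2869 * 331.4620 = 10701.8804
Profit = 17561.3152 - 10701.8804 = 6859.4347

6859.4347 $


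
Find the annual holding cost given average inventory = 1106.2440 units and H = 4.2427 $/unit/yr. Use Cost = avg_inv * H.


Cost = 1106.2440 * 4.2427 = 4693.4614

4693.4614 $/yr


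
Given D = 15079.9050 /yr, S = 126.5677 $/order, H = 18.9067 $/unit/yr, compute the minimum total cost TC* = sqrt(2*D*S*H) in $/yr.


2*D*S*H = 72171747.7473
TC* = sqrt(72171747.7473) = 8495.3957

8495.3957 $/yr


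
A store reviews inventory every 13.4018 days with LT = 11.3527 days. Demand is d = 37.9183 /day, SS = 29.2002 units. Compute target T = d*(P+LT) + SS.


P + LT = 24.7545
d*(P+LT) = 37.9183 * 24.7545 = 938.6486
T = 938.6486 + 29.2002 = 967.8488

967.8488 units


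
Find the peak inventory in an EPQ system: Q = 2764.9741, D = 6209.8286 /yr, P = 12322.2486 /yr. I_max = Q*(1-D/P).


D/P = 0.5040
1 - D/P = 0.4960
I_max = 2764.9741 * 0.4960 = 1371.5584

1371.5584 units


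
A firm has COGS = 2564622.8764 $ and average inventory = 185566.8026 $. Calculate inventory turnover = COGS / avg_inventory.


Turnover = 2564622.8764 / 185566.8026 = 13.8205

13.8205


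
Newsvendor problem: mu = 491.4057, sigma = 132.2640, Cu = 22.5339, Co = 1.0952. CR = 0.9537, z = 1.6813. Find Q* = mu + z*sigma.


CR = Cu/(Cu+Co) = 22.5339/(22.5339+1.0952) = 0.9537
z = 1.6813
Q* = 491.4057 + 1.6813 * 132.2640 = 713.7812

713.7812 units


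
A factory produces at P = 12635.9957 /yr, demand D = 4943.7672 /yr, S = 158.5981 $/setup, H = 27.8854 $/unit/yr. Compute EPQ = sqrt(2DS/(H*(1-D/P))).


1 - D/P = 1 - 0.3912 = 0.6088
H*(1-D/P) = 16.9754
2DS = 1568144.1695
EPQ = sqrt(92377.5419) = 303.9367

303.9367 units


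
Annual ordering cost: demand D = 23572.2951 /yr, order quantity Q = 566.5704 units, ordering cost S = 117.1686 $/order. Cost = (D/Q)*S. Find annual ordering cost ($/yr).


Number of orders = D/Q = 41.6052
Cost = 41.6052 * 117.1686 = 4874.8272

4874.8272 $/yr


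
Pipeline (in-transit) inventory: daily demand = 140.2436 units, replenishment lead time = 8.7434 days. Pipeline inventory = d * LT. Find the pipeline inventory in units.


Pipeline = 140.2436 * 8.7434 = 1226.2059

1226.2059 units


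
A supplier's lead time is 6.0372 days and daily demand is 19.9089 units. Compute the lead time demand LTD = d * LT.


LTD = 19.9089 * 6.0372 = 120.1940

120.1940 units


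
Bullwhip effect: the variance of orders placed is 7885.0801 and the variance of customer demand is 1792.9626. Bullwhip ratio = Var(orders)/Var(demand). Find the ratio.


BW = 7885.0801 / 1792.9626 = 4.3978

4.3978


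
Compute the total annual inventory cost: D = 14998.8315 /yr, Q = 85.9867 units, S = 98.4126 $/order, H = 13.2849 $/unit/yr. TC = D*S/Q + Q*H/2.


Ordering cost = D*S/Q = 17166.3060
Holding cost = Q*H/2 = 571.1624
TC = 17166.3060 + 571.1624 = 17737.4684

17737.4684 $/yr


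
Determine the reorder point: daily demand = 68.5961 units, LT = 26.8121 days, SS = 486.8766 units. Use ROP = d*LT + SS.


d*LT = 68.5961 * 26.8121 = 1839.2055
ROP = 1839.2055 + 486.8766 = 2326.0821

2326.0821 units


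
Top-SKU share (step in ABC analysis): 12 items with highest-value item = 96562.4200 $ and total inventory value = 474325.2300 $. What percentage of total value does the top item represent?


Top item = 96562.4200
Total = 474325.2300
Percentage = 96562.4200 / 474325.2300 * 100 = 20.3579

20.3579%


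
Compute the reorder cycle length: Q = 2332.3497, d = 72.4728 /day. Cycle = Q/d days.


Cycle = 2332.3497 / 72.4728 = 32.1824

32.1824 days


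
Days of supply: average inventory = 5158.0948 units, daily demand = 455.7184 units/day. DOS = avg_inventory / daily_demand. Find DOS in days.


DOS = 5158.0948 / 455.7184 = 11.3186

11.3186 days


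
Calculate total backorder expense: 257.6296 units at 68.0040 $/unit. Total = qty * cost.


Total = 257.6296 * 68.0040 = 17519.8433

17519.8433 $


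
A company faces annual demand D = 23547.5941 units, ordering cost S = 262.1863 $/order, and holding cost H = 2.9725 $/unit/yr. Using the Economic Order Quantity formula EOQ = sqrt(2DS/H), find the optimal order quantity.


2*D*S = 2 * 23547.5941 * 262.1863 = 12347713.1420
2*D*S/H = 4153982.5541
EOQ = sqrt(4153982.5541) = 2038.1321

2038.1321 units


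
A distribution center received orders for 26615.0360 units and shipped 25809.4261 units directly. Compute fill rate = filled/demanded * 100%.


FR = 25809.4261 / 26615.0360 * 100 = 96.9731

96.9731%


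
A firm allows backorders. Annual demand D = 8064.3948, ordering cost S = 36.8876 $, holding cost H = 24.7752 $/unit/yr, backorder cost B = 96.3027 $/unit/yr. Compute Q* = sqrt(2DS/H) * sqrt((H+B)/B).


sqrt(2DS/H) = 154.9646
sqrt((H+B)/B) = 1.1213
Q* = 154.9646 * 1.1213 = 173.7584

173.7584 units


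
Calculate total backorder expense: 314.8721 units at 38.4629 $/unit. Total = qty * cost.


Total = 314.8721 * 38.4629 = 12110.8941

12110.8941 $


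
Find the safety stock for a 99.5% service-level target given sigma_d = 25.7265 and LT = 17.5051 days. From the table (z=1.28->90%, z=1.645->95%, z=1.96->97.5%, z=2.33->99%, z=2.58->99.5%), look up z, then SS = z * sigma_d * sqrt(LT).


From the table, SL = 99.5% corresponds to z = 2.58
sqrt(LT) = sqrt(17.5051) = 4.1839
SS = 2.58 * 25.7265 * 4.1839 = 277.7044

277.7044 units


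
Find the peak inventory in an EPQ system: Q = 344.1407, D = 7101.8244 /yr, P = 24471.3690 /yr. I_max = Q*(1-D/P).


D/P = 0.2902
1 - D/P = 0.7098
I_max = 344.1407 * 0.7098 = 244.2678

244.2678 units


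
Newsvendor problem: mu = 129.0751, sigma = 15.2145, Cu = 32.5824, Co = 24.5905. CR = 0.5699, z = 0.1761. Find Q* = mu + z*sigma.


CR = Cu/(Cu+Co) = 32.5824/(32.5824+24.5905) = 0.5699
z = 0.1761
Q* = 129.0751 + 0.1761 * 15.2145 = 131.7544

131.7544 units


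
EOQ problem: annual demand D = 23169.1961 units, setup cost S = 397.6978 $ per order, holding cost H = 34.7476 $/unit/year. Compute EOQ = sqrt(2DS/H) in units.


2*D*S = 2 * 23169.1961 * 397.6978 = 18428676.6335
2*D*S/H = 530358.2588
EOQ = sqrt(530358.2588) = 728.2570

728.2570 units


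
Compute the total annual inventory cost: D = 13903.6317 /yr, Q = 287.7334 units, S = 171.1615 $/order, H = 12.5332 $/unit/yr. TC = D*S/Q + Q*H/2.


Ordering cost = D*S/Q = 8270.7341
Holding cost = Q*H/2 = 1803.1101
TC = 8270.7341 + 1803.1101 = 10073.8443

10073.8443 $/yr


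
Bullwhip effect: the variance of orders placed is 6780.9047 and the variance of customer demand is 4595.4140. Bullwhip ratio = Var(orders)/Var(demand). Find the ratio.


BW = 6780.9047 / 4595.4140 = 1.4756

1.4756


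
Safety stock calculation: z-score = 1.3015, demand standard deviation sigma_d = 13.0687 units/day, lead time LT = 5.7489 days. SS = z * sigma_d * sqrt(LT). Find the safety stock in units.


sqrt(LT) = sqrt(5.7489) = 2.3977
SS = 1.3015 * 13.0687 * 2.3977 = 40.7820

40.7820 units


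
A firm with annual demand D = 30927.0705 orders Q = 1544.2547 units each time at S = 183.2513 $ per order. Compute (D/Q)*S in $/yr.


Number of orders = D/Q = 20.0272
Cost = 20.0272 * 183.2513 = 3670.0072

3670.0072 $/yr


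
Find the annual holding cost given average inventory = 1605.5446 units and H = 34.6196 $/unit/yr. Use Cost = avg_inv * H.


Cost = 1605.5446 * 34.6196 = 55583.3118

55583.3118 $/yr


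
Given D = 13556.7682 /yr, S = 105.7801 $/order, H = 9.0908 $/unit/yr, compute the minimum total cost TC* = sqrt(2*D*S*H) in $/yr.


2*D*S*H = 26073074.3170
TC* = sqrt(26073074.3170) = 5106.1800

5106.1800 $/yr


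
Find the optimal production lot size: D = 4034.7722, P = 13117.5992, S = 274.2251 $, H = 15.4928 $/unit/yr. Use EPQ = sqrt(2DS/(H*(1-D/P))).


1 - D/P = 1 - 0.3076 = 0.6924
H*(1-D/P) = 10.7275
2DS = 2212871.6200
EPQ = sqrt(206281.1859) = 454.1819

454.1819 units


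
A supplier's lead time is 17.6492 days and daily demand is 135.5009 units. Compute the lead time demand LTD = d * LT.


LTD = 135.5009 * 17.6492 = 2391.4825

2391.4825 units


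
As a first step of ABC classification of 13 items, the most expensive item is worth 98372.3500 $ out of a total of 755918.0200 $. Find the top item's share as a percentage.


Top item = 98372.3500
Total = 755918.0200
Percentage = 98372.3500 / 755918.0200 * 100 = 13.0136

13.0136%


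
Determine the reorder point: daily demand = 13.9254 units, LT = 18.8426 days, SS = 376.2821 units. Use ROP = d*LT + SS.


d*LT = 13.9254 * 18.8426 = 262.3907
ROP = 262.3907 + 376.2821 = 638.6728

638.6728 units


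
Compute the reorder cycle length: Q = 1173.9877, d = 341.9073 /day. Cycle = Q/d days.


Cycle = 1173.9877 / 341.9073 = 3.4336

3.4336 days


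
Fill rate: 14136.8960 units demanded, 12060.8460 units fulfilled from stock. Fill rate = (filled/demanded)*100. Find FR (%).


FR = 12060.8460 / 14136.8960 * 100 = 85.3147

85.3147%


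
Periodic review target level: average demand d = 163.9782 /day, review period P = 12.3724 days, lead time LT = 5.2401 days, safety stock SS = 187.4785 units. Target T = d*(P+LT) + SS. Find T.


P + LT = 17.6125
d*(P+LT) = 163.9782 * 17.6125 = 2888.0660
T = 2888.0660 + 187.4785 = 3075.5445

3075.5445 units


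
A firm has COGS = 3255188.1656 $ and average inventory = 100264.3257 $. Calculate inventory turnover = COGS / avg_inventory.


Turnover = 3255188.1656 / 100264.3257 = 32.4661

32.4661


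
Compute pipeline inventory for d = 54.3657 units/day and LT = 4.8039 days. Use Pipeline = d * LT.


Pipeline = 54.3657 * 4.8039 = 261.1674

261.1674 units


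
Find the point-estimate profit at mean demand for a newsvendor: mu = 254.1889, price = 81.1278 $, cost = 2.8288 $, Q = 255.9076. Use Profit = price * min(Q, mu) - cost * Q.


Sales at mu = min(255.9076, 254.1889) = 254.1889
Revenue = 81.1278 * 254.1889 = 20621.7862
Total cost = 2.8288 * 255.9076 = 723.9114
Profit = 20621.7862 - 723.9114 = 19897.8748

19897.8748 $


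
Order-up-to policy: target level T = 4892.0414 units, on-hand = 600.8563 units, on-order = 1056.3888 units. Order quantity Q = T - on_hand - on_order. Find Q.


Inventory position = OH + OO = 600.8563 + 1056.3888 = 1657.2451
Q = 4892.0414 - 1657.2451 = 3234.7963

3234.7963 units


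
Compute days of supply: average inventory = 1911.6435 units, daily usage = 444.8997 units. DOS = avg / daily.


DOS = 1911.6435 / 444.8997 = 4.2968

4.2968 days


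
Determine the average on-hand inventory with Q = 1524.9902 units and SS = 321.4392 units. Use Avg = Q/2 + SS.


Q/2 = 762.4951
Avg = 762.4951 + 321.4392 = 1083.9343

1083.9343 units


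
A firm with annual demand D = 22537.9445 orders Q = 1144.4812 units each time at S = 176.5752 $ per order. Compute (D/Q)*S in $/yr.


Number of orders = D/Q = 19.6927
Cost = 19.6927 * 176.5752 = 3477.2455

3477.2455 $/yr


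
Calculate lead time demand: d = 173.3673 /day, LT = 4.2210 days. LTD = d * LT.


LTD = 173.3673 * 4.2210 = 731.7834

731.7834 units


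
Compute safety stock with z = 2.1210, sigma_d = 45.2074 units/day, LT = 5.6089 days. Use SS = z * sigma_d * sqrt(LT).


sqrt(LT) = sqrt(5.6089) = 2.3683
SS = 2.1210 * 45.2074 * 2.3683 = 227.0853

227.0853 units


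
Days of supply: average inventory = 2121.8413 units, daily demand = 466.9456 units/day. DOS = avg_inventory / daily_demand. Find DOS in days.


DOS = 2121.8413 / 466.9456 = 4.5441

4.5441 days


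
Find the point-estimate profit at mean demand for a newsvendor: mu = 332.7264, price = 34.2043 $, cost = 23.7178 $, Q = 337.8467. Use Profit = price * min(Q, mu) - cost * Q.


Sales at mu = min(337.8467, 332.7264) = 332.7264
Revenue = 34.2043 * 332.7264 = 11380.6736
Total cost = 23.7178 * 337.8467 = 8012.9805
Profit = 11380.6736 - 8012.9805 = 3367.6931

3367.6931 $


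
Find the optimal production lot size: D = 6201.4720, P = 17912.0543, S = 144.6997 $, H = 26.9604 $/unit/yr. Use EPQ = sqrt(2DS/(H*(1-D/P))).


1 - D/P = 1 - 0.3462 = 0.6538
H*(1-D/P) = 17.6262
2DS = 1794702.2759
EPQ = sqrt(101819.9756) = 319.0924

319.0924 units


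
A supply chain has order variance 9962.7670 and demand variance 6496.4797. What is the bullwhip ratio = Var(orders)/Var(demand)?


BW = 9962.7670 / 6496.4797 = 1.5336

1.5336


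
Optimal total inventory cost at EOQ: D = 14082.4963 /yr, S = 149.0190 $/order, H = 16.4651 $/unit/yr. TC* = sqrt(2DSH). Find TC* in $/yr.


2*D*S*H = 69105984.5781
TC* = sqrt(69105984.5781) = 8313.0009

8313.0009 $/yr


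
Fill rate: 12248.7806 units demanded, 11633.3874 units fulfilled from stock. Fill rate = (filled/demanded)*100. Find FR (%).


FR = 11633.3874 / 12248.7806 * 100 = 94.9759

94.9759%


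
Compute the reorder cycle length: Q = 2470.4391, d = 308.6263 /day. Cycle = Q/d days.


Cycle = 2470.4391 / 308.6263 = 8.0046

8.0046 days


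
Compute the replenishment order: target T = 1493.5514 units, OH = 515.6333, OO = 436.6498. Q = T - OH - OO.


Inventory position = OH + OO = 515.6333 + 436.6498 = 952.2831
Q = 1493.5514 - 952.2831 = 541.2683

541.2683 units


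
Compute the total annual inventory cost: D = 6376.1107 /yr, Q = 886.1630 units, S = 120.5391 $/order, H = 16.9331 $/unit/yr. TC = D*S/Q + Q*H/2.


Ordering cost = D*S/Q = 867.3017
Holding cost = Q*H/2 = 7502.7433
TC = 867.3017 + 7502.7433 = 8370.0450

8370.0450 $/yr


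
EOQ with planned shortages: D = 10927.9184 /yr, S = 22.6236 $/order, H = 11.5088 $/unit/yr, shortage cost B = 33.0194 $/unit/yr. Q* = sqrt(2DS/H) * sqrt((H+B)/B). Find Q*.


sqrt(2DS/H) = 207.2763
sqrt((H+B)/B) = 1.1613
Q* = 207.2763 * 1.1613 = 240.7036

240.7036 units


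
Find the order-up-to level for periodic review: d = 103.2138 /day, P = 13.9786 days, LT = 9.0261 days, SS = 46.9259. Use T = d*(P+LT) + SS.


P + LT = 23.0047
d*(P+LT) = 103.2138 * 23.0047 = 2374.4025
T = 2374.4025 + 46.9259 = 2421.3284

2421.3284 units


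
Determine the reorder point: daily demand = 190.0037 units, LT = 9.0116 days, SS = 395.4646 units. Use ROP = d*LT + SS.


d*LT = 190.0037 * 9.0116 = 1712.2373
ROP = 1712.2373 + 395.4646 = 2107.7019

2107.7019 units


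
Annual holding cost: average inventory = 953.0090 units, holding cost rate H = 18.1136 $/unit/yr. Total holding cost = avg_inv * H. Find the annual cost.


Cost = 953.0090 * 18.1136 = 17262.4238

17262.4238 $/yr


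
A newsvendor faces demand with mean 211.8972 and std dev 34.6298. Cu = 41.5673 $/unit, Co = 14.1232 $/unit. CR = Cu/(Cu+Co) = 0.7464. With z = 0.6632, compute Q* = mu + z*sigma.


CR = Cu/(Cu+Co) = 41.5673/(41.5673+14.1232) = 0.7464
z = 0.6632
Q* = 211.8972 + 0.6632 * 34.6298 = 234.8637

234.8637 units


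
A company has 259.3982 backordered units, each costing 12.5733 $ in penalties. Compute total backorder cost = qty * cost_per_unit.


Total = 259.3982 * 12.5733 = 3261.4914

3261.4914 $


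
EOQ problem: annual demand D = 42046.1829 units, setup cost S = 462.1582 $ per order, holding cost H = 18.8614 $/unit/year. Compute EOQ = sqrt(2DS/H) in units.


2*D*S = 2 * 42046.1829 * 462.1582 = 38863976.4119
2*D*S/H = 2060503.2719
EOQ = sqrt(2060503.2719) = 1435.4453

1435.4453 units


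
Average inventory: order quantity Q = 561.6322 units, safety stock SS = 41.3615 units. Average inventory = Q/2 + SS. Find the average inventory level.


Q/2 = 280.8161
Avg = 280.8161 + 41.3615 = 322.1776

322.1776 units


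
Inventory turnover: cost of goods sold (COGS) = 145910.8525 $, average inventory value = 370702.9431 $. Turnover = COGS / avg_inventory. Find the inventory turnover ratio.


Turnover = 145910.8525 / 370702.9431 = 0.3936

0.3936


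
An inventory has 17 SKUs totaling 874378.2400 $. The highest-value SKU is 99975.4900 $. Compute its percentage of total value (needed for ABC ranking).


Top item = 99975.4900
Total = 874378.2400
Percentage = 99975.4900 / 874378.2400 * 100 = 11.4339

11.4339%


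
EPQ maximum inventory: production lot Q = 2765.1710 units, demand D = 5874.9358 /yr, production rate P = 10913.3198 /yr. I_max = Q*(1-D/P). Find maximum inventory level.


D/P = 0.5383
1 - D/P = 0.4617
I_max = 2765.1710 * 0.4617 = 1276.6045

1276.6045 units


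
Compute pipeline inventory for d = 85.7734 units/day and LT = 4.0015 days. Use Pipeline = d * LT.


Pipeline = 85.7734 * 4.0015 = 343.2223

343.2223 units


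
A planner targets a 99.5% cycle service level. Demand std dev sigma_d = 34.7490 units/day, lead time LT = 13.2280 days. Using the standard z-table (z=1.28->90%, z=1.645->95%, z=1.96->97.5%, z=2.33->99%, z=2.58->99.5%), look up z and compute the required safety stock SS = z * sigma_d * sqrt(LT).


From the table, SL = 99.5% corresponds to z = 2.58
sqrt(LT) = sqrt(13.2280) = 3.6370
SS = 2.58 * 34.7490 * 3.6370 = 326.0687

326.0687 units


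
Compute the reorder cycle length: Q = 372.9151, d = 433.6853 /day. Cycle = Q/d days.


Cycle = 372.9151 / 433.6853 = 0.8599

0.8599 days


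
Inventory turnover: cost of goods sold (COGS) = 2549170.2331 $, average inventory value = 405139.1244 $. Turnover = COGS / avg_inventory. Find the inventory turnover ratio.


Turnover = 2549170.2331 / 405139.1244 = 6.2921

6.2921


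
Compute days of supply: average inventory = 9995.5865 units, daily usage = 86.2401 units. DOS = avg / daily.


DOS = 9995.5865 / 86.2401 = 115.9042

115.9042 days


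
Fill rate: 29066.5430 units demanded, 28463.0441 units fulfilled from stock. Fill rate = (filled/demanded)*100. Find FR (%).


FR = 28463.0441 / 29066.5430 * 100 = 97.9237

97.9237%


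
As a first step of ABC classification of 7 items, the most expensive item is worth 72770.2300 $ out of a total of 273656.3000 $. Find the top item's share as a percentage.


Top item = 72770.2300
Total = 273656.3000
Percentage = 72770.2300 / 273656.3000 * 100 = 26.5918

26.5918%


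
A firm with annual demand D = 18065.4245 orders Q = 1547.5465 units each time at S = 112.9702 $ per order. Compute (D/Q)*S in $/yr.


Number of orders = D/Q = 11.6736
Cost = 11.6736 * 112.9702 = 1318.7679

1318.7679 $/yr


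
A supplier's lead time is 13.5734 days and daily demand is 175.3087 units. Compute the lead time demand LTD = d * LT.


LTD = 175.3087 * 13.5734 = 2379.5351

2379.5351 units


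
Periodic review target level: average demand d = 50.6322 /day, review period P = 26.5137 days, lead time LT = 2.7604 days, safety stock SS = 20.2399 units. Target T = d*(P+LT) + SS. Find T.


P + LT = 29.2741
d*(P+LT) = 50.6322 * 29.2741 = 1482.2121
T = 1482.2121 + 20.2399 = 1502.4520

1502.4520 units


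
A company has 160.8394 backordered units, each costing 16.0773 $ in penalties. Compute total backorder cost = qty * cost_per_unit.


Total = 160.8394 * 16.0773 = 2585.8633

2585.8633 $


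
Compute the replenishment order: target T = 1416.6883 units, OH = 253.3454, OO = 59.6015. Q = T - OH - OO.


Inventory position = OH + OO = 253.3454 + 59.6015 = 312.9469
Q = 1416.6883 - 312.9469 = 1103.7414

1103.7414 units


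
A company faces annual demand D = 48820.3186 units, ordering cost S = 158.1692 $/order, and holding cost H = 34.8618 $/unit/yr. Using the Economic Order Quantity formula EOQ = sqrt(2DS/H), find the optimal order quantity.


2*D*S = 2 * 48820.3186 * 158.1692 = 15443741.4734
2*D*S/H = 442998.9695
EOQ = sqrt(442998.9695) = 665.5817

665.5817 units


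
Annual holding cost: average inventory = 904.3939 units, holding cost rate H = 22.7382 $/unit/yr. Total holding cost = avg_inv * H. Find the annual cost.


Cost = 904.3939 * 22.7382 = 20564.2894

20564.2894 $/yr


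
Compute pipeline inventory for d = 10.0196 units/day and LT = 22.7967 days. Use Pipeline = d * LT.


Pipeline = 10.0196 * 22.7967 = 228.4138

228.4138 units


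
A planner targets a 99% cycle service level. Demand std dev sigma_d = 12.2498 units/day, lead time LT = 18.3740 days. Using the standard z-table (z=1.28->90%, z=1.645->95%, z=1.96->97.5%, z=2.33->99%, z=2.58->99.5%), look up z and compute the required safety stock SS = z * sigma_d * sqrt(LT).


From the table, SL = 99% corresponds to z = 2.33
sqrt(LT) = sqrt(18.3740) = 4.2865
SS = 2.33 * 12.2498 * 4.2865 = 122.3452

122.3452 units


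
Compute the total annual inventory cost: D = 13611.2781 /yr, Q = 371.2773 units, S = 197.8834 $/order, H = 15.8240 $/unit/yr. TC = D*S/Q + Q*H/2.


Ordering cost = D*S/Q = 7254.5399
Holding cost = Q*H/2 = 2937.5460
TC = 7254.5399 + 2937.5460 = 10192.0859

10192.0859 $/yr


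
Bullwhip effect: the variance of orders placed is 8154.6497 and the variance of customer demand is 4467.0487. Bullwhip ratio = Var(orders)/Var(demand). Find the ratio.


BW = 8154.6497 / 4467.0487 = 1.8255

1.8255


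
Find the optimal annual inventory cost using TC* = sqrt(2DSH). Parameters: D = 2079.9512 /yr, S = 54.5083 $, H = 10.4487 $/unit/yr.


2*D*S*H = 2369234.4495
TC* = sqrt(2369234.4495) = 1539.2318

1539.2318 $/yr


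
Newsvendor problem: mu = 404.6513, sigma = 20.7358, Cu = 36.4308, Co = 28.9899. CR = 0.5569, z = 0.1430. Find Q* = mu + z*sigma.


CR = Cu/(Cu+Co) = 36.4308/(36.4308+28.9899) = 0.5569
z = 0.1430
Q* = 404.6513 + 0.1430 * 20.7358 = 407.6165

407.6165 units


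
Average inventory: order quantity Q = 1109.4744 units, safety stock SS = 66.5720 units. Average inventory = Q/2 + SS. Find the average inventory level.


Q/2 = 554.7372
Avg = 554.7372 + 66.5720 = 621.3092

621.3092 units


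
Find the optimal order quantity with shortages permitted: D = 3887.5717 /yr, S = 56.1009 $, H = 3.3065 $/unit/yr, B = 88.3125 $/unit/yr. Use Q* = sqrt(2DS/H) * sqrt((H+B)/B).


sqrt(2DS/H) = 363.2075
sqrt((H+B)/B) = 1.0185
Q* = 363.2075 * 1.0185 = 369.9445

369.9445 units


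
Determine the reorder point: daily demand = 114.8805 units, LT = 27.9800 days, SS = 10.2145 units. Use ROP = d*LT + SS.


d*LT = 114.8805 * 27.9800 = 3214.3564
ROP = 3214.3564 + 10.2145 = 3224.5709

3224.5709 units


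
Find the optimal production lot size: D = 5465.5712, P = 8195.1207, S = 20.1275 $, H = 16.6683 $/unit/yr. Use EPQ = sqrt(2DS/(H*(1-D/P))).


1 - D/P = 1 - 0.6669 = 0.3331
H*(1-D/P) = 5.5517
2DS = 220016.5687
EPQ = sqrt(39630.4003) = 199.0739

199.0739 units


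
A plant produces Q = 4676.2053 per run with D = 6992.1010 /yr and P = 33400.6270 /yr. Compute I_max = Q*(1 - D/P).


D/P = 0.2093
1 - D/P = 0.7907
I_max = 4676.2053 * 0.7907 = 3697.2866

3697.2866 units


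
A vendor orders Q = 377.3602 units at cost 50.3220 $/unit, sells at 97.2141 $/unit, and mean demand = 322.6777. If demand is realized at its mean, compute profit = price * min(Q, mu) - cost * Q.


Sales at mu = min(377.3602, 322.6777) = 322.6777
Revenue = 97.2141 * 322.6777 = 31368.8222
Total cost = 50.3220 * 377.3602 = 18989.5200
Profit = 31368.8222 - 18989.5200 = 12379.3022

12379.3022 $


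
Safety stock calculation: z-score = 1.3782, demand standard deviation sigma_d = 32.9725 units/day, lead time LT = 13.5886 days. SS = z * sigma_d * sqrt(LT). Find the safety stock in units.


sqrt(LT) = sqrt(13.5886) = 3.6863
SS = 1.3782 * 32.9725 * 3.6863 = 167.5141

167.5141 units


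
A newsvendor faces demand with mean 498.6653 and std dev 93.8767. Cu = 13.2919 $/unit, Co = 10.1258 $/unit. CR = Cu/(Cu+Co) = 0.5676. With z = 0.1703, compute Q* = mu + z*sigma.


CR = Cu/(Cu+Co) = 13.2919/(13.2919+10.1258) = 0.5676
z = 0.1703
Q* = 498.6653 + 0.1703 * 93.8767 = 514.6525

514.6525 units


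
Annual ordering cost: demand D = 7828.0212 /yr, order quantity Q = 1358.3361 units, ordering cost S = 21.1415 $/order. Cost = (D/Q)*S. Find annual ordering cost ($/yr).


Number of orders = D/Q = 5.7629
Cost = 5.7629 * 21.1415 = 121.8374

121.8374 $/yr


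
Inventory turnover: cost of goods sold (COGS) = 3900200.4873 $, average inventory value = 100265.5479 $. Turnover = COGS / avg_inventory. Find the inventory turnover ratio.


Turnover = 3900200.4873 / 100265.5479 = 38.8987

38.8987


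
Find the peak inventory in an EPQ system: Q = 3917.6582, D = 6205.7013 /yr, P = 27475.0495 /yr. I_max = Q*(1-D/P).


D/P = 0.2259
1 - D/P = 0.7741
I_max = 3917.6582 * 0.7741 = 3032.7893

3032.7893 units


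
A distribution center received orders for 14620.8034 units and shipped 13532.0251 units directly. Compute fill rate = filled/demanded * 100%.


FR = 13532.0251 / 14620.8034 * 100 = 92.5532

92.5532%


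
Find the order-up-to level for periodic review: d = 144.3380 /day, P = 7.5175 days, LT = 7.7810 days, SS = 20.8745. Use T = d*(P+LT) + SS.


P + LT = 15.2985
d*(P+LT) = 144.3380 * 15.2985 = 2208.1549
T = 2208.1549 + 20.8745 = 2229.0294

2229.0294 units


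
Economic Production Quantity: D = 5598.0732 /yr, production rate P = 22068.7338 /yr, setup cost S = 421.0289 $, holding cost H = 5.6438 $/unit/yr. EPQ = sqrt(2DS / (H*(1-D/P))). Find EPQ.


1 - D/P = 1 - 0.2537 = 0.7463
H*(1-D/P) = 4.2122
2DS = 4713901.2030
EPQ = sqrt(1119116.3968) = 1057.8830

1057.8830 units


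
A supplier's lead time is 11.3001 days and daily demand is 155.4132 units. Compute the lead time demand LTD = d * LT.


LTD = 155.4132 * 11.3001 = 1756.1847

1756.1847 units


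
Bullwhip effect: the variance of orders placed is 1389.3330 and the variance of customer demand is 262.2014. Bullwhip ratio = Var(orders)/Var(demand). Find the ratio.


BW = 1389.3330 / 262.2014 = 5.2987

5.2987


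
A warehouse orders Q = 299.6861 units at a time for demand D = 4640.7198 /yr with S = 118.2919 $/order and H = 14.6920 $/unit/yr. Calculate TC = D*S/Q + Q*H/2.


Ordering cost = D*S/Q = 1831.7819
Holding cost = Q*H/2 = 2201.4941
TC = 1831.7819 + 2201.4941 = 4033.2760

4033.2760 $/yr


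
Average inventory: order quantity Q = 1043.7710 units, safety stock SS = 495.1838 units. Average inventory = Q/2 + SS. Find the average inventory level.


Q/2 = 521.8855
Avg = 521.8855 + 495.1838 = 1017.0693

1017.0693 units


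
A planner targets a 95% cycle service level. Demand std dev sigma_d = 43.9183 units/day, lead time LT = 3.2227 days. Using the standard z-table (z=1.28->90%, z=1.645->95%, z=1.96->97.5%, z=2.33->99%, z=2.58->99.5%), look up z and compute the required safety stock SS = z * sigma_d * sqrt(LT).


From the table, SL = 95% corresponds to z = 1.645
sqrt(LT) = sqrt(3.2227) = 1.7952
SS = 1.645 * 43.9183 * 1.7952 = 129.6944

129.6944 units


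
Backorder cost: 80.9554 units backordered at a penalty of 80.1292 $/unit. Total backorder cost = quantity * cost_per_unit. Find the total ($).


Total = 80.9554 * 80.1292 = 6486.8914

6486.8914 $


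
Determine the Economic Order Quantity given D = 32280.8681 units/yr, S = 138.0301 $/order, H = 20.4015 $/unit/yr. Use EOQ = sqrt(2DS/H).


2*D*S = 2 * 32280.8681 * 138.0301 = 8911462.9039
2*D*S/H = 436804.2989
EOQ = sqrt(436804.2989) = 660.9117

660.9117 units


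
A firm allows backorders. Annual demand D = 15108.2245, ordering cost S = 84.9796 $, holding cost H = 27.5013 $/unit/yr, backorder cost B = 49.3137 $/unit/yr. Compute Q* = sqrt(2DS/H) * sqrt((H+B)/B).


sqrt(2DS/H) = 305.5642
sqrt((H+B)/B) = 1.2481
Q* = 305.5642 * 1.2481 = 381.3657

381.3657 units


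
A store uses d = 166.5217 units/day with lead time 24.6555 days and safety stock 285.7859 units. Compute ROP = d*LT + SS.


d*LT = 166.5217 * 24.6555 = 4105.6758
ROP = 4105.6758 + 285.7859 = 4391.4617

4391.4617 units


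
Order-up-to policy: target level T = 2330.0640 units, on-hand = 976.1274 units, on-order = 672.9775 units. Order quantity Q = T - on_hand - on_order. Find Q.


Inventory position = OH + OO = 976.1274 + 672.9775 = 1649.1049
Q = 2330.0640 - 1649.1049 = 680.9591

680.9591 units


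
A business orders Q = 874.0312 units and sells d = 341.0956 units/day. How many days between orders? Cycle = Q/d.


Cycle = 874.0312 / 341.0956 = 2.5624

2.5624 days


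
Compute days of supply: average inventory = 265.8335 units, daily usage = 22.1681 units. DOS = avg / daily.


DOS = 265.8335 / 22.1681 = 11.9917

11.9917 days


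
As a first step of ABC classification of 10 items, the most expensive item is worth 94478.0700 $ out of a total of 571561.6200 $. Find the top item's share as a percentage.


Top item = 94478.0700
Total = 571561.6200
Percentage = 94478.0700 / 571561.6200 * 100 = 16.5298

16.5298%


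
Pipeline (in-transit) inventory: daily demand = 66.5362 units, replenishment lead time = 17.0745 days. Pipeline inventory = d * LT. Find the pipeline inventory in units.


Pipeline = 66.5362 * 17.0745 = 1136.0723

1136.0723 units


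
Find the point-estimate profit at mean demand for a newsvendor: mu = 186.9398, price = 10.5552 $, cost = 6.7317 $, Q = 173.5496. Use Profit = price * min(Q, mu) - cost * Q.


Sales at mu = min(173.5496, 186.9398) = 173.5496
Revenue = 10.5552 * 173.5496 = 1831.8507
Total cost = 6.7317 * 173.5496 = 1168.2838
Profit = 1831.8507 - 1168.2838 = 663.5669

663.5669 $


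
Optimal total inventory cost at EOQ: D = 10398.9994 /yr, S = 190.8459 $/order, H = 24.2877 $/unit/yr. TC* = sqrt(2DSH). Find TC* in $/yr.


2*D*S*H = 96403049.7028
TC* = sqrt(96403049.7028) = 9818.5055

9818.5055 $/yr


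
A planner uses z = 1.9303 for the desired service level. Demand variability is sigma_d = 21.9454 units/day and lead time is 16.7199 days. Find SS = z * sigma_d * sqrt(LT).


sqrt(LT) = sqrt(16.7199) = 4.0890
SS = 1.9303 * 21.9454 * 4.0890 = 173.2149

173.2149 units


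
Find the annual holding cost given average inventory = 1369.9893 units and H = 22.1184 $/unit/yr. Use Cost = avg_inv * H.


Cost = 1369.9893 * 22.1184 = 30301.9713

30301.9713 $/yr


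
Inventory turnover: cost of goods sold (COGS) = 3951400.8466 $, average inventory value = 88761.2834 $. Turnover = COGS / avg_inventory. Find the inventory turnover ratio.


Turnover = 3951400.8466 / 88761.2834 = 44.5172

44.5172


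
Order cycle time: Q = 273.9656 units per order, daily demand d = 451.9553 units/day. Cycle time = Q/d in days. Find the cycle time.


Cycle = 273.9656 / 451.9553 = 0.6062

0.6062 days


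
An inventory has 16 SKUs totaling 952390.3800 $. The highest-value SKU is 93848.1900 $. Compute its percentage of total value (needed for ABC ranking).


Top item = 93848.1900
Total = 952390.3800
Percentage = 93848.1900 / 952390.3800 * 100 = 9.8540

9.8540%


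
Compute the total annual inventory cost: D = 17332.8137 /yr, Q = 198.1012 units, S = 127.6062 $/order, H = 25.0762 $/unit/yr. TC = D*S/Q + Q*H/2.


Ordering cost = D*S/Q = 11164.8718
Holding cost = Q*H/2 = 2483.8127
TC = 11164.8718 + 2483.8127 = 13648.6844

13648.6844 $/yr


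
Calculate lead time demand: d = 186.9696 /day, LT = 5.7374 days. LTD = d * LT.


LTD = 186.9696 * 5.7374 = 1072.7194

1072.7194 units


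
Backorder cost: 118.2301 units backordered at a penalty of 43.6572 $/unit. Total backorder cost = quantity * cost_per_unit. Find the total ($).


Total = 118.2301 * 43.6572 = 5161.5951

5161.5951 $


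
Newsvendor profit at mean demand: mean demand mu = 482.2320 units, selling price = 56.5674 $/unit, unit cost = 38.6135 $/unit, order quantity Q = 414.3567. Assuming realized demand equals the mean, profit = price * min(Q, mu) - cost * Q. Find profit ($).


Sales at mu = min(414.3567, 482.2320) = 414.3567
Revenue = 56.5674 * 414.3567 = 23439.0812
Total cost = 38.6135 * 414.3567 = 15999.7624
Profit = 23439.0812 - 15999.7624 = 7439.3188

7439.3188 $


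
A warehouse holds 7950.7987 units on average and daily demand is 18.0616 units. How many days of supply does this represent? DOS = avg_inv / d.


DOS = 7950.7987 / 18.0616 = 440.2046

440.2046 days


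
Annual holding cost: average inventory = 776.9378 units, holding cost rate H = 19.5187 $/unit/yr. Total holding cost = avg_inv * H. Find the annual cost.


Cost = 776.9378 * 19.5187 = 15164.8158

15164.8158 $/yr


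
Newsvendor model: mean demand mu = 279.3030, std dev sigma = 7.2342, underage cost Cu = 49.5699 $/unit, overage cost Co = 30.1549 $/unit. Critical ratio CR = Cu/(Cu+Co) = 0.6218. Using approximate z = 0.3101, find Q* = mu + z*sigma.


CR = Cu/(Cu+Co) = 49.5699/(49.5699+30.1549) = 0.6218
z = 0.3101
Q* = 279.3030 + 0.3101 * 7.2342 = 281.5463

281.5463 units


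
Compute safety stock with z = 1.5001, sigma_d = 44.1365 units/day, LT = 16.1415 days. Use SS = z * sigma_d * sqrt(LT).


sqrt(LT) = sqrt(16.1415) = 4.0176
SS = 1.5001 * 44.1365 * 4.0176 = 266.0052

266.0052 units


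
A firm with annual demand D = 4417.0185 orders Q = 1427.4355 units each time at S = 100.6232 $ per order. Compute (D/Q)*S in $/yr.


Number of orders = D/Q = 3.0944
Cost = 3.0944 * 100.6232 = 311.3658

311.3658 $/yr


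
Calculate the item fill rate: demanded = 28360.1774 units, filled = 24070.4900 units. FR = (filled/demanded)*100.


FR = 24070.4900 / 28360.1774 * 100 = 84.8743

84.8743%


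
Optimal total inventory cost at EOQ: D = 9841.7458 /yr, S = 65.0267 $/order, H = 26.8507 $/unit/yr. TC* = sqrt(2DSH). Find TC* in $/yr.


2*D*S*H = 34367620.6784
TC* = sqrt(34367620.6784) = 5862.3904

5862.3904 $/yr


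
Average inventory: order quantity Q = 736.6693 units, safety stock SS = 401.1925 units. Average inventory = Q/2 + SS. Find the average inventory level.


Q/2 = 368.3347
Avg = 368.3347 + 401.1925 = 769.5272

769.5272 units


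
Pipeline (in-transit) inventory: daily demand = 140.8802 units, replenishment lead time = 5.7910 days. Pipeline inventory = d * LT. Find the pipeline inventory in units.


Pipeline = 140.8802 * 5.7910 = 815.8372

815.8372 units


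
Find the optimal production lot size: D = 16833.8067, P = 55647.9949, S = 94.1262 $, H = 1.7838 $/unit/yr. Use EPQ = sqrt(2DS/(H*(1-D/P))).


1 - D/P = 1 - 0.3025 = 0.6975
H*(1-D/P) = 1.2442
2DS = 3169004.5124
EPQ = sqrt(2547039.6822) = 1595.9448

1595.9448 units


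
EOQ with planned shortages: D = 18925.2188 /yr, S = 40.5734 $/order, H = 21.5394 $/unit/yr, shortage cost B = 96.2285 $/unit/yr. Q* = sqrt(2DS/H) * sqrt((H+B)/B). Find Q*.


sqrt(2DS/H) = 267.0173
sqrt((H+B)/B) = 1.1063
Q* = 267.0173 * 1.1063 = 295.3935

295.3935 units


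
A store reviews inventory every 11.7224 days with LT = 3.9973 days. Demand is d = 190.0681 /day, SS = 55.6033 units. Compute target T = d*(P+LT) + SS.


P + LT = 15.7197
d*(P+LT) = 190.0681 * 15.7197 = 2987.8135
T = 2987.8135 + 55.6033 = 3043.4168

3043.4168 units


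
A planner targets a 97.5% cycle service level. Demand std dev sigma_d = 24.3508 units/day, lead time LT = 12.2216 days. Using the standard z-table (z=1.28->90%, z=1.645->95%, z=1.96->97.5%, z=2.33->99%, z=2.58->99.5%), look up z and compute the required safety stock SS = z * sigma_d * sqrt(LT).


From the table, SL = 97.5% corresponds to z = 1.96
sqrt(LT) = sqrt(12.2216) = 3.4959
SS = 1.96 * 24.3508 * 3.4959 = 166.8527

166.8527 units


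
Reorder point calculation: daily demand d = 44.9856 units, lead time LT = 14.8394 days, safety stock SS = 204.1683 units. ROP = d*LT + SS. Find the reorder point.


d*LT = 44.9856 * 14.8394 = 667.5593
ROP = 667.5593 + 204.1683 = 871.7276

871.7276 units


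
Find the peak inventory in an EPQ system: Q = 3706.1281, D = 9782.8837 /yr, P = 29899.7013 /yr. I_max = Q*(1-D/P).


D/P = 0.3272
1 - D/P = 0.6728
I_max = 3706.1281 * 0.6728 = 2493.5200

2493.5200 units


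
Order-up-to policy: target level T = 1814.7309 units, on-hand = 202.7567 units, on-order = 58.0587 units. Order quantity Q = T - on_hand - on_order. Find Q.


Inventory position = OH + OO = 202.7567 + 58.0587 = 260.8154
Q = 1814.7309 - 260.8154 = 1553.9155

1553.9155 units
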